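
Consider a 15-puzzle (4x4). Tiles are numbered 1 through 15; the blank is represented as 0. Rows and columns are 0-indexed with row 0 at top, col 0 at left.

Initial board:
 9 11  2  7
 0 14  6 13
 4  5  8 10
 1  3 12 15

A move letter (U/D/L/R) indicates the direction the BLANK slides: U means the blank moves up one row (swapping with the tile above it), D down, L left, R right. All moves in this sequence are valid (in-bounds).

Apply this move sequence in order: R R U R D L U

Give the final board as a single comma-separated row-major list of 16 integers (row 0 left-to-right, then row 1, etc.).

Answer: 9, 11, 0, 13, 14, 6, 7, 2, 4, 5, 8, 10, 1, 3, 12, 15

Derivation:
After move 1 (R):
 9 11  2  7
14  0  6 13
 4  5  8 10
 1  3 12 15

After move 2 (R):
 9 11  2  7
14  6  0 13
 4  5  8 10
 1  3 12 15

After move 3 (U):
 9 11  0  7
14  6  2 13
 4  5  8 10
 1  3 12 15

After move 4 (R):
 9 11  7  0
14  6  2 13
 4  5  8 10
 1  3 12 15

After move 5 (D):
 9 11  7 13
14  6  2  0
 4  5  8 10
 1  3 12 15

After move 6 (L):
 9 11  7 13
14  6  0  2
 4  5  8 10
 1  3 12 15

After move 7 (U):
 9 11  0 13
14  6  7  2
 4  5  8 10
 1  3 12 15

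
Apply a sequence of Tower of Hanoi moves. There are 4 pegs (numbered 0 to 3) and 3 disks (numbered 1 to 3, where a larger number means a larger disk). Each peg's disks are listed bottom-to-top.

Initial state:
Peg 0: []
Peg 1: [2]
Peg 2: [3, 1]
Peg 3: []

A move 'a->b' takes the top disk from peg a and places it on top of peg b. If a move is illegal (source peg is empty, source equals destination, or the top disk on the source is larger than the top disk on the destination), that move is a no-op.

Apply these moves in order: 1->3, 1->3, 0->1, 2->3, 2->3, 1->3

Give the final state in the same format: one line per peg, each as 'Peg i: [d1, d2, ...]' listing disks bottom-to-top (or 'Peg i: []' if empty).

After move 1 (1->3):
Peg 0: []
Peg 1: []
Peg 2: [3, 1]
Peg 3: [2]

After move 2 (1->3):
Peg 0: []
Peg 1: []
Peg 2: [3, 1]
Peg 3: [2]

After move 3 (0->1):
Peg 0: []
Peg 1: []
Peg 2: [3, 1]
Peg 3: [2]

After move 4 (2->3):
Peg 0: []
Peg 1: []
Peg 2: [3]
Peg 3: [2, 1]

After move 5 (2->3):
Peg 0: []
Peg 1: []
Peg 2: [3]
Peg 3: [2, 1]

After move 6 (1->3):
Peg 0: []
Peg 1: []
Peg 2: [3]
Peg 3: [2, 1]

Answer: Peg 0: []
Peg 1: []
Peg 2: [3]
Peg 3: [2, 1]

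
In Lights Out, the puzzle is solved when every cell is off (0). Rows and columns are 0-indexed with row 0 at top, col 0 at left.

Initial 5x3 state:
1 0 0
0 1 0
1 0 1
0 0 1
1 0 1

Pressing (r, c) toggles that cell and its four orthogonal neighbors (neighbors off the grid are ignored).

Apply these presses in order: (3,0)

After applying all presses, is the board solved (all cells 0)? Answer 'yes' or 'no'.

Answer: no

Derivation:
After press 1 at (3,0):
1 0 0
0 1 0
0 0 1
1 1 1
0 0 1

Lights still on: 7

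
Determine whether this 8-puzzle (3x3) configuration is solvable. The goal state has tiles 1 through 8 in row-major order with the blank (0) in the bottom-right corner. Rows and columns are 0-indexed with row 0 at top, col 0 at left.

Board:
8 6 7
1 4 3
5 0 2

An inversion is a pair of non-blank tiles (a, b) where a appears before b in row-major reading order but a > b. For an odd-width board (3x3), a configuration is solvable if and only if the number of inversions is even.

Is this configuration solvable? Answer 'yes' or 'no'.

Answer: no

Derivation:
Inversions (pairs i<j in row-major order where tile[i] > tile[j] > 0): 21
21 is odd, so the puzzle is not solvable.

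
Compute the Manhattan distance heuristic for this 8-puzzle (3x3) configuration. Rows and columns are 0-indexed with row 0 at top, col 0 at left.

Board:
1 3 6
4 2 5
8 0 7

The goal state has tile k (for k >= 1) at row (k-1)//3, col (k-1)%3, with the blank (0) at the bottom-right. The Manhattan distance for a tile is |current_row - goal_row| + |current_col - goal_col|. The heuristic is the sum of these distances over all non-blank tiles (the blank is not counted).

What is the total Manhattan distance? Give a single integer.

Answer: 7

Derivation:
Tile 1: (0,0)->(0,0) = 0
Tile 3: (0,1)->(0,2) = 1
Tile 6: (0,2)->(1,2) = 1
Tile 4: (1,0)->(1,0) = 0
Tile 2: (1,1)->(0,1) = 1
Tile 5: (1,2)->(1,1) = 1
Tile 8: (2,0)->(2,1) = 1
Tile 7: (2,2)->(2,0) = 2
Sum: 0 + 1 + 1 + 0 + 1 + 1 + 1 + 2 = 7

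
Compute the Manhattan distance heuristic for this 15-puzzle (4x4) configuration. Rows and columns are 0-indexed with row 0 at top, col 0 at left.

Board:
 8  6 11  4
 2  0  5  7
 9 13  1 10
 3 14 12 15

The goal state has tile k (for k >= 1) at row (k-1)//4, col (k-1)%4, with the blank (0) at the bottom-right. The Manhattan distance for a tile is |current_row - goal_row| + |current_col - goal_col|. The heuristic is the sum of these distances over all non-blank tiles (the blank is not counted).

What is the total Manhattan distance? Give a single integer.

Answer: 28

Derivation:
Tile 8: (0,0)->(1,3) = 4
Tile 6: (0,1)->(1,1) = 1
Tile 11: (0,2)->(2,2) = 2
Tile 4: (0,3)->(0,3) = 0
Tile 2: (1,0)->(0,1) = 2
Tile 5: (1,2)->(1,0) = 2
Tile 7: (1,3)->(1,2) = 1
Tile 9: (2,0)->(2,0) = 0
Tile 13: (2,1)->(3,0) = 2
Tile 1: (2,2)->(0,0) = 4
Tile 10: (2,3)->(2,1) = 2
Tile 3: (3,0)->(0,2) = 5
Tile 14: (3,1)->(3,1) = 0
Tile 12: (3,2)->(2,3) = 2
Tile 15: (3,3)->(3,2) = 1
Sum: 4 + 1 + 2 + 0 + 2 + 2 + 1 + 0 + 2 + 4 + 2 + 5 + 0 + 2 + 1 = 28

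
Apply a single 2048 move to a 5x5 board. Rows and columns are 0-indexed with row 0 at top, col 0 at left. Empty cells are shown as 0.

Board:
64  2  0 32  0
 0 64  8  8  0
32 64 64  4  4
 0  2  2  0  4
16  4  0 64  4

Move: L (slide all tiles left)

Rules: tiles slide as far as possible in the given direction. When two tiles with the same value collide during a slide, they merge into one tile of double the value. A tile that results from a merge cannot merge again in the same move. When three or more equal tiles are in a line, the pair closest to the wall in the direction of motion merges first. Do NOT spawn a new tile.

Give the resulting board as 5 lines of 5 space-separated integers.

Slide left:
row 0: [64, 2, 0, 32, 0] -> [64, 2, 32, 0, 0]
row 1: [0, 64, 8, 8, 0] -> [64, 16, 0, 0, 0]
row 2: [32, 64, 64, 4, 4] -> [32, 128, 8, 0, 0]
row 3: [0, 2, 2, 0, 4] -> [4, 4, 0, 0, 0]
row 4: [16, 4, 0, 64, 4] -> [16, 4, 64, 4, 0]

Answer:  64   2  32   0   0
 64  16   0   0   0
 32 128   8   0   0
  4   4   0   0   0
 16   4  64   4   0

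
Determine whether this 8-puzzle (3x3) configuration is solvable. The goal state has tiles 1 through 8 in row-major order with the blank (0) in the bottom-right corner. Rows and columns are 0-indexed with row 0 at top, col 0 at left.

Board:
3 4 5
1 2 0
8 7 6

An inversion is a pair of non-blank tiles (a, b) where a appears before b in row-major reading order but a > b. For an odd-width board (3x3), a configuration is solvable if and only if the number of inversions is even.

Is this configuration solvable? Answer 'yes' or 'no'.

Answer: no

Derivation:
Inversions (pairs i<j in row-major order where tile[i] > tile[j] > 0): 9
9 is odd, so the puzzle is not solvable.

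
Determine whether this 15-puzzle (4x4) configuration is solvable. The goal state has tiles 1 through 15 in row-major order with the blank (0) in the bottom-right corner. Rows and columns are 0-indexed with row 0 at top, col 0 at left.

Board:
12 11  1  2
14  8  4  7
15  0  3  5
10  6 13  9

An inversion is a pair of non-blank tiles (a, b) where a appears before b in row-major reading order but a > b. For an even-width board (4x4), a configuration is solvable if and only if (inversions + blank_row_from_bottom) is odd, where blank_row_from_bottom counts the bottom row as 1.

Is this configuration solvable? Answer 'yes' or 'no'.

Inversions: 48
Blank is in row 2 (0-indexed from top), which is row 2 counting from the bottom (bottom = 1).
48 + 2 = 50, which is even, so the puzzle is not solvable.

Answer: no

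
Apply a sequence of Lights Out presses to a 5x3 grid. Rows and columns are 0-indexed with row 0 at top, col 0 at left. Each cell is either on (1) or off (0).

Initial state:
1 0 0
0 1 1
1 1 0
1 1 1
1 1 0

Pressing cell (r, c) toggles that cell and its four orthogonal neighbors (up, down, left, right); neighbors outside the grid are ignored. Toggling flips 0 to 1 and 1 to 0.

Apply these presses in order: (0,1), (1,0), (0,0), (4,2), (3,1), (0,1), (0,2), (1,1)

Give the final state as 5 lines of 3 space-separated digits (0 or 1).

After press 1 at (0,1):
0 1 1
0 0 1
1 1 0
1 1 1
1 1 0

After press 2 at (1,0):
1 1 1
1 1 1
0 1 0
1 1 1
1 1 0

After press 3 at (0,0):
0 0 1
0 1 1
0 1 0
1 1 1
1 1 0

After press 4 at (4,2):
0 0 1
0 1 1
0 1 0
1 1 0
1 0 1

After press 5 at (3,1):
0 0 1
0 1 1
0 0 0
0 0 1
1 1 1

After press 6 at (0,1):
1 1 0
0 0 1
0 0 0
0 0 1
1 1 1

After press 7 at (0,2):
1 0 1
0 0 0
0 0 0
0 0 1
1 1 1

After press 8 at (1,1):
1 1 1
1 1 1
0 1 0
0 0 1
1 1 1

Answer: 1 1 1
1 1 1
0 1 0
0 0 1
1 1 1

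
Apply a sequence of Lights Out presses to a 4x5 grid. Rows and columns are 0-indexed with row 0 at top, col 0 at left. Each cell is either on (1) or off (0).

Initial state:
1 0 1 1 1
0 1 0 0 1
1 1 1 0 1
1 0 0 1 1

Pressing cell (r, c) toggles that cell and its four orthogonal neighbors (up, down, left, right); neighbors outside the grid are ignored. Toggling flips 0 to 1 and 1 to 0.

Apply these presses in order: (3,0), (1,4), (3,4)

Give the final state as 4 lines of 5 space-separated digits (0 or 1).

Answer: 1 0 1 1 0
0 1 0 1 0
0 1 1 0 1
0 1 0 0 0

Derivation:
After press 1 at (3,0):
1 0 1 1 1
0 1 0 0 1
0 1 1 0 1
0 1 0 1 1

After press 2 at (1,4):
1 0 1 1 0
0 1 0 1 0
0 1 1 0 0
0 1 0 1 1

After press 3 at (3,4):
1 0 1 1 0
0 1 0 1 0
0 1 1 0 1
0 1 0 0 0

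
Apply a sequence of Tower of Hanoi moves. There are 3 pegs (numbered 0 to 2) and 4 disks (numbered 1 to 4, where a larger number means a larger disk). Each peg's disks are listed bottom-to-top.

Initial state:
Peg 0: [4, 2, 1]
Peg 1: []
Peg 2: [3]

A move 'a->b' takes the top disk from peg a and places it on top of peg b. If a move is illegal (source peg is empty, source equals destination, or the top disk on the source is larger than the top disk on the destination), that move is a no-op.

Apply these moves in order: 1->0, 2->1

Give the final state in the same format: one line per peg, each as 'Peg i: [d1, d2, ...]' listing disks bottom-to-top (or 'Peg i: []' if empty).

Answer: Peg 0: [4, 2, 1]
Peg 1: [3]
Peg 2: []

Derivation:
After move 1 (1->0):
Peg 0: [4, 2, 1]
Peg 1: []
Peg 2: [3]

After move 2 (2->1):
Peg 0: [4, 2, 1]
Peg 1: [3]
Peg 2: []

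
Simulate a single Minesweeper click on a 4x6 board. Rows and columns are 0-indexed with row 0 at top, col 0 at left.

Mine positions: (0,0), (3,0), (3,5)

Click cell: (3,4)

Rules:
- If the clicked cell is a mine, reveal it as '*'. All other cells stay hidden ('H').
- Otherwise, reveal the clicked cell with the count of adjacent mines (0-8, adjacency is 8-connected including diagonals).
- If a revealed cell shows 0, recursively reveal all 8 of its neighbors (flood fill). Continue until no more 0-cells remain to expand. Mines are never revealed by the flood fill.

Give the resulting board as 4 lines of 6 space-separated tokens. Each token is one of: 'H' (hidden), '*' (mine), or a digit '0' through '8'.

H H H H H H
H H H H H H
H H H H H H
H H H H 1 H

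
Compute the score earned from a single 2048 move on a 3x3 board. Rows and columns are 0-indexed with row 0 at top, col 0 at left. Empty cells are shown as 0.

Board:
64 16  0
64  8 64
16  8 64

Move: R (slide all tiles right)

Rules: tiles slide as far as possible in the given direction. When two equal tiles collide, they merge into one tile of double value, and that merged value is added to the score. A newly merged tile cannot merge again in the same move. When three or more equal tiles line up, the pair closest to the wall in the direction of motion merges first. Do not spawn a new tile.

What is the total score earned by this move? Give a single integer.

Slide right:
row 0: [64, 16, 0] -> [0, 64, 16]  score +0 (running 0)
row 1: [64, 8, 64] -> [64, 8, 64]  score +0 (running 0)
row 2: [16, 8, 64] -> [16, 8, 64]  score +0 (running 0)
Board after move:
 0 64 16
64  8 64
16  8 64

Answer: 0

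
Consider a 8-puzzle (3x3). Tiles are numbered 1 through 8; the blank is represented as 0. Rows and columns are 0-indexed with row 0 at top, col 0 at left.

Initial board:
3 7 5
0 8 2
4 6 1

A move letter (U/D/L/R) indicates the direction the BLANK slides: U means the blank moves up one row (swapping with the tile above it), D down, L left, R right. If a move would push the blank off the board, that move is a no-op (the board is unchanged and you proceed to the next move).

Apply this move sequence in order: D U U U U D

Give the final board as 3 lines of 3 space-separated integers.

Answer: 3 7 5
0 8 2
4 6 1

Derivation:
After move 1 (D):
3 7 5
4 8 2
0 6 1

After move 2 (U):
3 7 5
0 8 2
4 6 1

After move 3 (U):
0 7 5
3 8 2
4 6 1

After move 4 (U):
0 7 5
3 8 2
4 6 1

After move 5 (U):
0 7 5
3 8 2
4 6 1

After move 6 (D):
3 7 5
0 8 2
4 6 1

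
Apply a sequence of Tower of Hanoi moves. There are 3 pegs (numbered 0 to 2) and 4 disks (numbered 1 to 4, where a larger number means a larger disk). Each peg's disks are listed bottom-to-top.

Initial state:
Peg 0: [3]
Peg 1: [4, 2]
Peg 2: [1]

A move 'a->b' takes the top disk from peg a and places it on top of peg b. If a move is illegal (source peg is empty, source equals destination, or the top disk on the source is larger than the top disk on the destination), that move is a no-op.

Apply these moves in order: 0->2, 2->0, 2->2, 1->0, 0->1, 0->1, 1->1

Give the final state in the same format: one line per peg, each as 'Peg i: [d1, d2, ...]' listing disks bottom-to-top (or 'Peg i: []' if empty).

Answer: Peg 0: [3]
Peg 1: [4, 2, 1]
Peg 2: []

Derivation:
After move 1 (0->2):
Peg 0: [3]
Peg 1: [4, 2]
Peg 2: [1]

After move 2 (2->0):
Peg 0: [3, 1]
Peg 1: [4, 2]
Peg 2: []

After move 3 (2->2):
Peg 0: [3, 1]
Peg 1: [4, 2]
Peg 2: []

After move 4 (1->0):
Peg 0: [3, 1]
Peg 1: [4, 2]
Peg 2: []

After move 5 (0->1):
Peg 0: [3]
Peg 1: [4, 2, 1]
Peg 2: []

After move 6 (0->1):
Peg 0: [3]
Peg 1: [4, 2, 1]
Peg 2: []

After move 7 (1->1):
Peg 0: [3]
Peg 1: [4, 2, 1]
Peg 2: []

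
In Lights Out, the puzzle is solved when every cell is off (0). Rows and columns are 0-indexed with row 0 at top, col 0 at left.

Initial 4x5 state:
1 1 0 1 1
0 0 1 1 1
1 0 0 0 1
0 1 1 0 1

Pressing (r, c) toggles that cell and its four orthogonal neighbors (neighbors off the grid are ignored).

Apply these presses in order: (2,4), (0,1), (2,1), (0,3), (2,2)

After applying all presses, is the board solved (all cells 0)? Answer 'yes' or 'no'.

Answer: yes

Derivation:
After press 1 at (2,4):
1 1 0 1 1
0 0 1 1 0
1 0 0 1 0
0 1 1 0 0

After press 2 at (0,1):
0 0 1 1 1
0 1 1 1 0
1 0 0 1 0
0 1 1 0 0

After press 3 at (2,1):
0 0 1 1 1
0 0 1 1 0
0 1 1 1 0
0 0 1 0 0

After press 4 at (0,3):
0 0 0 0 0
0 0 1 0 0
0 1 1 1 0
0 0 1 0 0

After press 5 at (2,2):
0 0 0 0 0
0 0 0 0 0
0 0 0 0 0
0 0 0 0 0

Lights still on: 0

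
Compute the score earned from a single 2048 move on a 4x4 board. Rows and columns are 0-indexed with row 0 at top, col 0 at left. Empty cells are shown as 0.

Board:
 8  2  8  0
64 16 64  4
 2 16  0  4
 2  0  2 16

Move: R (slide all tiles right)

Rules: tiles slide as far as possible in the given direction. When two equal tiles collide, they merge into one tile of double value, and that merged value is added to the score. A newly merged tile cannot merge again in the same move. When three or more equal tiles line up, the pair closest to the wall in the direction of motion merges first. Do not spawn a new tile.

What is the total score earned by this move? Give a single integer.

Answer: 4

Derivation:
Slide right:
row 0: [8, 2, 8, 0] -> [0, 8, 2, 8]  score +0 (running 0)
row 1: [64, 16, 64, 4] -> [64, 16, 64, 4]  score +0 (running 0)
row 2: [2, 16, 0, 4] -> [0, 2, 16, 4]  score +0 (running 0)
row 3: [2, 0, 2, 16] -> [0, 0, 4, 16]  score +4 (running 4)
Board after move:
 0  8  2  8
64 16 64  4
 0  2 16  4
 0  0  4 16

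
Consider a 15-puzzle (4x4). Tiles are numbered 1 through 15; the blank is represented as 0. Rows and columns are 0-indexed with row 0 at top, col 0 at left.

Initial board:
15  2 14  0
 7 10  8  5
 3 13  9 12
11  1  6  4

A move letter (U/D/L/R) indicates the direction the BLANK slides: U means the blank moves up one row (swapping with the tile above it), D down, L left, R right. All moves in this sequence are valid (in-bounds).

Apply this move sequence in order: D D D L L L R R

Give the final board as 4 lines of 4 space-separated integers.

After move 1 (D):
15  2 14  5
 7 10  8  0
 3 13  9 12
11  1  6  4

After move 2 (D):
15  2 14  5
 7 10  8 12
 3 13  9  0
11  1  6  4

After move 3 (D):
15  2 14  5
 7 10  8 12
 3 13  9  4
11  1  6  0

After move 4 (L):
15  2 14  5
 7 10  8 12
 3 13  9  4
11  1  0  6

After move 5 (L):
15  2 14  5
 7 10  8 12
 3 13  9  4
11  0  1  6

After move 6 (L):
15  2 14  5
 7 10  8 12
 3 13  9  4
 0 11  1  6

After move 7 (R):
15  2 14  5
 7 10  8 12
 3 13  9  4
11  0  1  6

After move 8 (R):
15  2 14  5
 7 10  8 12
 3 13  9  4
11  1  0  6

Answer: 15  2 14  5
 7 10  8 12
 3 13  9  4
11  1  0  6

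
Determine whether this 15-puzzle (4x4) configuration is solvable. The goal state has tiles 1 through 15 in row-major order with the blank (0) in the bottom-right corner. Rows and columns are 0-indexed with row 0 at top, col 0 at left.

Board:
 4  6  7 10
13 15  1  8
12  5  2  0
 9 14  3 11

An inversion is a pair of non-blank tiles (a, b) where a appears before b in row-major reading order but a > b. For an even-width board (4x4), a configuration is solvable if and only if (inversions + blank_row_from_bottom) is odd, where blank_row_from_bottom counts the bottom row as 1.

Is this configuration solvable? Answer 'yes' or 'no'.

Answer: yes

Derivation:
Inversions: 47
Blank is in row 2 (0-indexed from top), which is row 2 counting from the bottom (bottom = 1).
47 + 2 = 49, which is odd, so the puzzle is solvable.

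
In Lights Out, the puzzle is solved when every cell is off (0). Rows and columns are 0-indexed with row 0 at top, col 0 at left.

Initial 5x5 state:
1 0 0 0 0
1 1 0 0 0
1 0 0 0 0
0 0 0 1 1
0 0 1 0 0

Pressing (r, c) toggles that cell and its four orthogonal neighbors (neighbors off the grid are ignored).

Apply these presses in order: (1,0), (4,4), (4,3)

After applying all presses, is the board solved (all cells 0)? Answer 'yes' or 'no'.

After press 1 at (1,0):
0 0 0 0 0
0 0 0 0 0
0 0 0 0 0
0 0 0 1 1
0 0 1 0 0

After press 2 at (4,4):
0 0 0 0 0
0 0 0 0 0
0 0 0 0 0
0 0 0 1 0
0 0 1 1 1

After press 3 at (4,3):
0 0 0 0 0
0 0 0 0 0
0 0 0 0 0
0 0 0 0 0
0 0 0 0 0

Lights still on: 0

Answer: yes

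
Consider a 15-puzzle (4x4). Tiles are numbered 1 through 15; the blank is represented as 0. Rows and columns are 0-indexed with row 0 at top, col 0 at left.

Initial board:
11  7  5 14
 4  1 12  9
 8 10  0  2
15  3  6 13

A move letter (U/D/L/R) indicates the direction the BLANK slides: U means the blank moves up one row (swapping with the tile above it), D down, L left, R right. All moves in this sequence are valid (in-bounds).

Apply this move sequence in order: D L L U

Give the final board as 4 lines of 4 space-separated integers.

After move 1 (D):
11  7  5 14
 4  1 12  9
 8 10  6  2
15  3  0 13

After move 2 (L):
11  7  5 14
 4  1 12  9
 8 10  6  2
15  0  3 13

After move 3 (L):
11  7  5 14
 4  1 12  9
 8 10  6  2
 0 15  3 13

After move 4 (U):
11  7  5 14
 4  1 12  9
 0 10  6  2
 8 15  3 13

Answer: 11  7  5 14
 4  1 12  9
 0 10  6  2
 8 15  3 13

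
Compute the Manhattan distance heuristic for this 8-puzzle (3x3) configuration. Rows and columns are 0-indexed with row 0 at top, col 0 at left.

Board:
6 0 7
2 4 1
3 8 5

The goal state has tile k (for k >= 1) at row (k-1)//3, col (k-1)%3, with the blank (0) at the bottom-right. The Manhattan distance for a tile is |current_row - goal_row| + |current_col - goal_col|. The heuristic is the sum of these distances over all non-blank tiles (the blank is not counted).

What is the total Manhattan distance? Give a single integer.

Answer: 19

Derivation:
Tile 6: at (0,0), goal (1,2), distance |0-1|+|0-2| = 3
Tile 7: at (0,2), goal (2,0), distance |0-2|+|2-0| = 4
Tile 2: at (1,0), goal (0,1), distance |1-0|+|0-1| = 2
Tile 4: at (1,1), goal (1,0), distance |1-1|+|1-0| = 1
Tile 1: at (1,2), goal (0,0), distance |1-0|+|2-0| = 3
Tile 3: at (2,0), goal (0,2), distance |2-0|+|0-2| = 4
Tile 8: at (2,1), goal (2,1), distance |2-2|+|1-1| = 0
Tile 5: at (2,2), goal (1,1), distance |2-1|+|2-1| = 2
Sum: 3 + 4 + 2 + 1 + 3 + 4 + 0 + 2 = 19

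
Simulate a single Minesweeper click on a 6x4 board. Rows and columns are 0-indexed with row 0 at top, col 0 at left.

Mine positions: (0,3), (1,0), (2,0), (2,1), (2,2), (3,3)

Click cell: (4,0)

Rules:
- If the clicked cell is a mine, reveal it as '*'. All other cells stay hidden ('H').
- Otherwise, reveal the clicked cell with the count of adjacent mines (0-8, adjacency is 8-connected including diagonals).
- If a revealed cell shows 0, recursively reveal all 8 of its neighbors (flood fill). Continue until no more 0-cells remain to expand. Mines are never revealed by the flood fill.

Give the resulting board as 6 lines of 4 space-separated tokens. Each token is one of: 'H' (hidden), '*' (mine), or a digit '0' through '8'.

H H H H
H H H H
H H H H
2 3 3 H
0 0 1 1
0 0 0 0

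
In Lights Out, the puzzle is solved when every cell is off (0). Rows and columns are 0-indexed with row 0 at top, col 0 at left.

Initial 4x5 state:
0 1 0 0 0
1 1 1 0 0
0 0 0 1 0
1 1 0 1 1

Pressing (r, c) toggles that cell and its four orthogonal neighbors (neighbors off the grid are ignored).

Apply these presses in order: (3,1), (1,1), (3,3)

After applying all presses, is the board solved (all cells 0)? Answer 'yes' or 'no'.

After press 1 at (3,1):
0 1 0 0 0
1 1 1 0 0
0 1 0 1 0
0 0 1 1 1

After press 2 at (1,1):
0 0 0 0 0
0 0 0 0 0
0 0 0 1 0
0 0 1 1 1

After press 3 at (3,3):
0 0 0 0 0
0 0 0 0 0
0 0 0 0 0
0 0 0 0 0

Lights still on: 0

Answer: yes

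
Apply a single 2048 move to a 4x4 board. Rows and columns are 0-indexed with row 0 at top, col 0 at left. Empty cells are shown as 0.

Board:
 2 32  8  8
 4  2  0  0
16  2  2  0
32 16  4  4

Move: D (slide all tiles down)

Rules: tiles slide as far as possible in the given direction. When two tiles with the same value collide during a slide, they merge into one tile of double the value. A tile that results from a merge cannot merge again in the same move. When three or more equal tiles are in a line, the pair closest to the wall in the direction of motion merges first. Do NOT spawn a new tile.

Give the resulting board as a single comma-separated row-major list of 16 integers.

Slide down:
col 0: [2, 4, 16, 32] -> [2, 4, 16, 32]
col 1: [32, 2, 2, 16] -> [0, 32, 4, 16]
col 2: [8, 0, 2, 4] -> [0, 8, 2, 4]
col 3: [8, 0, 0, 4] -> [0, 0, 8, 4]

Answer: 2, 0, 0, 0, 4, 32, 8, 0, 16, 4, 2, 8, 32, 16, 4, 4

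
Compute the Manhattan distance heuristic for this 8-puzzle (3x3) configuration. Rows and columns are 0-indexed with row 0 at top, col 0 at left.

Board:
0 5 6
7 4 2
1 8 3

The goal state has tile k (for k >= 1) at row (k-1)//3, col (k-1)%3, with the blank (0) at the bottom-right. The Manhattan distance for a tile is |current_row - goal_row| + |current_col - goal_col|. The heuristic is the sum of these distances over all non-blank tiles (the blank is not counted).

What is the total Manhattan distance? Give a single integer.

Tile 5: at (0,1), goal (1,1), distance |0-1|+|1-1| = 1
Tile 6: at (0,2), goal (1,2), distance |0-1|+|2-2| = 1
Tile 7: at (1,0), goal (2,0), distance |1-2|+|0-0| = 1
Tile 4: at (1,1), goal (1,0), distance |1-1|+|1-0| = 1
Tile 2: at (1,2), goal (0,1), distance |1-0|+|2-1| = 2
Tile 1: at (2,0), goal (0,0), distance |2-0|+|0-0| = 2
Tile 8: at (2,1), goal (2,1), distance |2-2|+|1-1| = 0
Tile 3: at (2,2), goal (0,2), distance |2-0|+|2-2| = 2
Sum: 1 + 1 + 1 + 1 + 2 + 2 + 0 + 2 = 10

Answer: 10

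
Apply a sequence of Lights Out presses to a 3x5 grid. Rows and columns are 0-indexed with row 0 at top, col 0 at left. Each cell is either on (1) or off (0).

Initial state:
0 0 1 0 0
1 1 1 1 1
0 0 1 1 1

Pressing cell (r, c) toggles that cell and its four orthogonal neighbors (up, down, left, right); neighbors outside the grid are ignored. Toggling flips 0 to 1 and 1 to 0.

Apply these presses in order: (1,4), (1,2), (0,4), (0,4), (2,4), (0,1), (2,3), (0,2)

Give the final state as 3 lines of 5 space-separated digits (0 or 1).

After press 1 at (1,4):
0 0 1 0 1
1 1 1 0 0
0 0 1 1 0

After press 2 at (1,2):
0 0 0 0 1
1 0 0 1 0
0 0 0 1 0

After press 3 at (0,4):
0 0 0 1 0
1 0 0 1 1
0 0 0 1 0

After press 4 at (0,4):
0 0 0 0 1
1 0 0 1 0
0 0 0 1 0

After press 5 at (2,4):
0 0 0 0 1
1 0 0 1 1
0 0 0 0 1

After press 6 at (0,1):
1 1 1 0 1
1 1 0 1 1
0 0 0 0 1

After press 7 at (2,3):
1 1 1 0 1
1 1 0 0 1
0 0 1 1 0

After press 8 at (0,2):
1 0 0 1 1
1 1 1 0 1
0 0 1 1 0

Answer: 1 0 0 1 1
1 1 1 0 1
0 0 1 1 0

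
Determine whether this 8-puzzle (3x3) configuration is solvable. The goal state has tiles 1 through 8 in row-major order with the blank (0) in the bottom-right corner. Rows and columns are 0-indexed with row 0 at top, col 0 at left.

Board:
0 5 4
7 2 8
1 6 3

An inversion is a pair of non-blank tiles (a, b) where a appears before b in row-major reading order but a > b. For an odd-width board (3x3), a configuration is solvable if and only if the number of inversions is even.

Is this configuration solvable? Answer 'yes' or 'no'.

Inversions (pairs i<j in row-major order where tile[i] > tile[j] > 0): 16
16 is even, so the puzzle is solvable.

Answer: yes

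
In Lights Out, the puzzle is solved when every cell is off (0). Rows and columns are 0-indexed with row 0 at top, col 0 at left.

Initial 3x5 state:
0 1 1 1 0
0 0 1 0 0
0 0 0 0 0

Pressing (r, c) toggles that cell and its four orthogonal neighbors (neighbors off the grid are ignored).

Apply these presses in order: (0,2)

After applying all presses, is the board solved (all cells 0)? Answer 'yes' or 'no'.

After press 1 at (0,2):
0 0 0 0 0
0 0 0 0 0
0 0 0 0 0

Lights still on: 0

Answer: yes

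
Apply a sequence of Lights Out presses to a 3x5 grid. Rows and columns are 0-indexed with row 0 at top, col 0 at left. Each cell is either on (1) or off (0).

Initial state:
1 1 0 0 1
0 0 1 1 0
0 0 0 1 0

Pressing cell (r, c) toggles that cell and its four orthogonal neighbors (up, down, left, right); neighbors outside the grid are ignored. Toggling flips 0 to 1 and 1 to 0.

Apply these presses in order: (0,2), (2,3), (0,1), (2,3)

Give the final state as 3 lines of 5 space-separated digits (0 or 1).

Answer: 0 1 0 1 1
0 1 0 1 0
0 0 0 1 0

Derivation:
After press 1 at (0,2):
1 0 1 1 1
0 0 0 1 0
0 0 0 1 0

After press 2 at (2,3):
1 0 1 1 1
0 0 0 0 0
0 0 1 0 1

After press 3 at (0,1):
0 1 0 1 1
0 1 0 0 0
0 0 1 0 1

After press 4 at (2,3):
0 1 0 1 1
0 1 0 1 0
0 0 0 1 0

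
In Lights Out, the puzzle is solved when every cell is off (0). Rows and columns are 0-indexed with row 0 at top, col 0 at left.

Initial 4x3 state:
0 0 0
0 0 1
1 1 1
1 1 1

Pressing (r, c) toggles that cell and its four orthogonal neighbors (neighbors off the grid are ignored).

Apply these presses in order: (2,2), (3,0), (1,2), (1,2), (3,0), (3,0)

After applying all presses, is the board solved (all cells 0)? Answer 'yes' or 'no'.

After press 1 at (2,2):
0 0 0
0 0 0
1 0 0
1 1 0

After press 2 at (3,0):
0 0 0
0 0 0
0 0 0
0 0 0

After press 3 at (1,2):
0 0 1
0 1 1
0 0 1
0 0 0

After press 4 at (1,2):
0 0 0
0 0 0
0 0 0
0 0 0

After press 5 at (3,0):
0 0 0
0 0 0
1 0 0
1 1 0

After press 6 at (3,0):
0 0 0
0 0 0
0 0 0
0 0 0

Lights still on: 0

Answer: yes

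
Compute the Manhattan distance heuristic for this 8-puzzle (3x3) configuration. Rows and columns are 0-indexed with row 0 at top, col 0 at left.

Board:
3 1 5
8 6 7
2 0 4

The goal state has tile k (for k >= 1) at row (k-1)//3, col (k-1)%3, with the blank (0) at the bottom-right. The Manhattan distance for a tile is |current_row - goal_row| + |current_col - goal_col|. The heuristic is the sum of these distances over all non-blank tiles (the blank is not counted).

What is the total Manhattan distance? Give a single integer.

Tile 3: at (0,0), goal (0,2), distance |0-0|+|0-2| = 2
Tile 1: at (0,1), goal (0,0), distance |0-0|+|1-0| = 1
Tile 5: at (0,2), goal (1,1), distance |0-1|+|2-1| = 2
Tile 8: at (1,0), goal (2,1), distance |1-2|+|0-1| = 2
Tile 6: at (1,1), goal (1,2), distance |1-1|+|1-2| = 1
Tile 7: at (1,2), goal (2,0), distance |1-2|+|2-0| = 3
Tile 2: at (2,0), goal (0,1), distance |2-0|+|0-1| = 3
Tile 4: at (2,2), goal (1,0), distance |2-1|+|2-0| = 3
Sum: 2 + 1 + 2 + 2 + 1 + 3 + 3 + 3 = 17

Answer: 17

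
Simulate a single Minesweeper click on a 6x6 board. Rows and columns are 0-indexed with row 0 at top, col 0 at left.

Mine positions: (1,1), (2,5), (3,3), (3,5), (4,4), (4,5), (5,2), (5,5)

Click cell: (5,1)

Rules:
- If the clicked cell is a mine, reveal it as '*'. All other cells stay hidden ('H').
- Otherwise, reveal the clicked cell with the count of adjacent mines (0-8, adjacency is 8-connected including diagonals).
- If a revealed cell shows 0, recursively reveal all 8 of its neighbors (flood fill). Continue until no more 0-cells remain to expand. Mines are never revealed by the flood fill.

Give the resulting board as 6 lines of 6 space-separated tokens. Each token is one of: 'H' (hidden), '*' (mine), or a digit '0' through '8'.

H H H H H H
H H H H H H
H H H H H H
H H H H H H
H H H H H H
H 1 H H H H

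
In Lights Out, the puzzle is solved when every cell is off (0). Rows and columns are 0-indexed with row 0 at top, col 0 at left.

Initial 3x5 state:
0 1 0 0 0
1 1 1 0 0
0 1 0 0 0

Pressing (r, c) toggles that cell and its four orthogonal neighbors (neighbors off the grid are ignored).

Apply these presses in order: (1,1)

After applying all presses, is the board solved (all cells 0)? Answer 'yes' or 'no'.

Answer: yes

Derivation:
After press 1 at (1,1):
0 0 0 0 0
0 0 0 0 0
0 0 0 0 0

Lights still on: 0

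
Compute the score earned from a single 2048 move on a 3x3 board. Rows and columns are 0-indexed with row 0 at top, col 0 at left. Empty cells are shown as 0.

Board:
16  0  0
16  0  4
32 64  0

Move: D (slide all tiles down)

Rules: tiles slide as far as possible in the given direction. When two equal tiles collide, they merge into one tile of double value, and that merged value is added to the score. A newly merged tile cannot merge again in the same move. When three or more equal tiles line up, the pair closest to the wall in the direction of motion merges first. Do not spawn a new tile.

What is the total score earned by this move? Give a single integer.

Slide down:
col 0: [16, 16, 32] -> [0, 32, 32]  score +32 (running 32)
col 1: [0, 0, 64] -> [0, 0, 64]  score +0 (running 32)
col 2: [0, 4, 0] -> [0, 0, 4]  score +0 (running 32)
Board after move:
 0  0  0
32  0  0
32 64  4

Answer: 32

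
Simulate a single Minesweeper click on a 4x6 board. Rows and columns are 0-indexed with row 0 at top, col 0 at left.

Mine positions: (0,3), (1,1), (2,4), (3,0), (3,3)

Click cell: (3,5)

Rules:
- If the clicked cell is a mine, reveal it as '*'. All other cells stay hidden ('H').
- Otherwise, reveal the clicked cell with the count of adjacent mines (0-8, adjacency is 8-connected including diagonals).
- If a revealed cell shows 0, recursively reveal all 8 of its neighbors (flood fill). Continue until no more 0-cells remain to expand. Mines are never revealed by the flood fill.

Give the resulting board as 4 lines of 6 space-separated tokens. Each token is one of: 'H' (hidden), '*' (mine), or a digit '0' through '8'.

H H H H H H
H H H H H H
H H H H H H
H H H H H 1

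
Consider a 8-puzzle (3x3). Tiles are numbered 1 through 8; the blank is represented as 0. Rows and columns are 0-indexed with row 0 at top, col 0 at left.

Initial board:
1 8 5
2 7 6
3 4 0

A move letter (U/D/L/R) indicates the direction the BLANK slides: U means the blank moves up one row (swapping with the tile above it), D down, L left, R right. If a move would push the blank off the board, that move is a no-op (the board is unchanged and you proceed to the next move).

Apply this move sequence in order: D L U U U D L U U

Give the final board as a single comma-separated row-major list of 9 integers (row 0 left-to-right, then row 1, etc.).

Answer: 0, 8, 5, 1, 2, 6, 3, 7, 4

Derivation:
After move 1 (D):
1 8 5
2 7 6
3 4 0

After move 2 (L):
1 8 5
2 7 6
3 0 4

After move 3 (U):
1 8 5
2 0 6
3 7 4

After move 4 (U):
1 0 5
2 8 6
3 7 4

After move 5 (U):
1 0 5
2 8 6
3 7 4

After move 6 (D):
1 8 5
2 0 6
3 7 4

After move 7 (L):
1 8 5
0 2 6
3 7 4

After move 8 (U):
0 8 5
1 2 6
3 7 4

After move 9 (U):
0 8 5
1 2 6
3 7 4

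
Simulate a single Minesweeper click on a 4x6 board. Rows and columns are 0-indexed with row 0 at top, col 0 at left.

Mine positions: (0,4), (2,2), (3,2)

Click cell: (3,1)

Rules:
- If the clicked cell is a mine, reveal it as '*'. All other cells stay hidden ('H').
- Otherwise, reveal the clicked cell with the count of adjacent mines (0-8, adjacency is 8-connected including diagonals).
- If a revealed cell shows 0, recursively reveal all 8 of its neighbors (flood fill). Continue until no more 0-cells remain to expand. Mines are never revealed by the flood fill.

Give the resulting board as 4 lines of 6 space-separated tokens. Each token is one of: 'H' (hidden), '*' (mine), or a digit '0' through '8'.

H H H H H H
H H H H H H
H H H H H H
H 2 H H H H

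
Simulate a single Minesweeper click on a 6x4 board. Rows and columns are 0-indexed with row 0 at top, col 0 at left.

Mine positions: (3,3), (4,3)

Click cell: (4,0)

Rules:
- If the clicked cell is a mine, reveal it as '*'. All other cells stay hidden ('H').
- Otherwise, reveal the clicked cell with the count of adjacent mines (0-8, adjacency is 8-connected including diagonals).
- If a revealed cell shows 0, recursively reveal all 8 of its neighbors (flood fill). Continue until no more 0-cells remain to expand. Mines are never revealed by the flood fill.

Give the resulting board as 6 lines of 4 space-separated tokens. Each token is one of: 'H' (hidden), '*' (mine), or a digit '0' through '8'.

0 0 0 0
0 0 0 0
0 0 1 1
0 0 2 H
0 0 2 H
0 0 1 H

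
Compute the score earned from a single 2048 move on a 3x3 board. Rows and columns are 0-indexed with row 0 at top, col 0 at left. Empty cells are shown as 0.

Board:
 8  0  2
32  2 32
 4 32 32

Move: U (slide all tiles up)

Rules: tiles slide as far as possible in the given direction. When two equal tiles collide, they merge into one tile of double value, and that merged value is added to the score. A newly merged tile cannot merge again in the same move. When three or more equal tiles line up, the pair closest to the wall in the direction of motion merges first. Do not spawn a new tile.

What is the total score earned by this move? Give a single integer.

Answer: 64

Derivation:
Slide up:
col 0: [8, 32, 4] -> [8, 32, 4]  score +0 (running 0)
col 1: [0, 2, 32] -> [2, 32, 0]  score +0 (running 0)
col 2: [2, 32, 32] -> [2, 64, 0]  score +64 (running 64)
Board after move:
 8  2  2
32 32 64
 4  0  0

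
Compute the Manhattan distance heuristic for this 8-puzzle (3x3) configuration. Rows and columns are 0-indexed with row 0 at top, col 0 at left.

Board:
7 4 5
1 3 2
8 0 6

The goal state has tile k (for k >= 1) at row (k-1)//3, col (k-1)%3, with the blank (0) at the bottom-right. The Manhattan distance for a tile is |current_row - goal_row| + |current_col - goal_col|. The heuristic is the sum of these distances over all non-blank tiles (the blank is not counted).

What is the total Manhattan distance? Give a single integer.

Tile 7: at (0,0), goal (2,0), distance |0-2|+|0-0| = 2
Tile 4: at (0,1), goal (1,0), distance |0-1|+|1-0| = 2
Tile 5: at (0,2), goal (1,1), distance |0-1|+|2-1| = 2
Tile 1: at (1,0), goal (0,0), distance |1-0|+|0-0| = 1
Tile 3: at (1,1), goal (0,2), distance |1-0|+|1-2| = 2
Tile 2: at (1,2), goal (0,1), distance |1-0|+|2-1| = 2
Tile 8: at (2,0), goal (2,1), distance |2-2|+|0-1| = 1
Tile 6: at (2,2), goal (1,2), distance |2-1|+|2-2| = 1
Sum: 2 + 2 + 2 + 1 + 2 + 2 + 1 + 1 = 13

Answer: 13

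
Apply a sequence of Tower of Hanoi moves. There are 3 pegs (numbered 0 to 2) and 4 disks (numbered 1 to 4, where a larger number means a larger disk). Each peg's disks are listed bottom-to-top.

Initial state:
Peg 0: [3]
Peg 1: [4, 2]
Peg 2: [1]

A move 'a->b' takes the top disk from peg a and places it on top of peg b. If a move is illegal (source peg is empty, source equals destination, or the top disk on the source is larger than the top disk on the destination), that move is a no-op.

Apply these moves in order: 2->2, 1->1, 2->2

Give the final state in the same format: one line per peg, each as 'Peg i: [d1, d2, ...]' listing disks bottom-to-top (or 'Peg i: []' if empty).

Answer: Peg 0: [3]
Peg 1: [4, 2]
Peg 2: [1]

Derivation:
After move 1 (2->2):
Peg 0: [3]
Peg 1: [4, 2]
Peg 2: [1]

After move 2 (1->1):
Peg 0: [3]
Peg 1: [4, 2]
Peg 2: [1]

After move 3 (2->2):
Peg 0: [3]
Peg 1: [4, 2]
Peg 2: [1]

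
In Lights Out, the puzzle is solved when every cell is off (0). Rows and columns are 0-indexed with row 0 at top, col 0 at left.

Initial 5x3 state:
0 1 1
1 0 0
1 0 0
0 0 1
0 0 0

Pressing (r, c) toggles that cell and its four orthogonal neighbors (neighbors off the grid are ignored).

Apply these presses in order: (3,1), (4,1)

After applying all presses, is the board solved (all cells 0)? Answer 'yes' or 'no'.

After press 1 at (3,1):
0 1 1
1 0 0
1 1 0
1 1 0
0 1 0

After press 2 at (4,1):
0 1 1
1 0 0
1 1 0
1 0 0
1 0 1

Lights still on: 8

Answer: no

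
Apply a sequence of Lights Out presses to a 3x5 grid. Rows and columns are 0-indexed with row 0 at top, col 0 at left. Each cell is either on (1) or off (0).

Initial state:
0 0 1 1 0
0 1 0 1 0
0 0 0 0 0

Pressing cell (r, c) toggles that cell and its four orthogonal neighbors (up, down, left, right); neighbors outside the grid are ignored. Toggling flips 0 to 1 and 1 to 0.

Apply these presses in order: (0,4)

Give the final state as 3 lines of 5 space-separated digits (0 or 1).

Answer: 0 0 1 0 1
0 1 0 1 1
0 0 0 0 0

Derivation:
After press 1 at (0,4):
0 0 1 0 1
0 1 0 1 1
0 0 0 0 0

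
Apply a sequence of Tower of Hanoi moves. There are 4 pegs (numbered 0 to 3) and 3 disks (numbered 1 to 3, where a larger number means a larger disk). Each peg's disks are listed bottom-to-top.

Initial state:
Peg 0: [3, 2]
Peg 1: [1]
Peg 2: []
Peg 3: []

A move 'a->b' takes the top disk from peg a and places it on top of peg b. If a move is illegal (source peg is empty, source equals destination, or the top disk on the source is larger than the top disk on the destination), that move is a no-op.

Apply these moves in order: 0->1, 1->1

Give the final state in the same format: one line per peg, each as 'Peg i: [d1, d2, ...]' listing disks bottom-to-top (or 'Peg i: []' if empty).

Answer: Peg 0: [3, 2]
Peg 1: [1]
Peg 2: []
Peg 3: []

Derivation:
After move 1 (0->1):
Peg 0: [3, 2]
Peg 1: [1]
Peg 2: []
Peg 3: []

After move 2 (1->1):
Peg 0: [3, 2]
Peg 1: [1]
Peg 2: []
Peg 3: []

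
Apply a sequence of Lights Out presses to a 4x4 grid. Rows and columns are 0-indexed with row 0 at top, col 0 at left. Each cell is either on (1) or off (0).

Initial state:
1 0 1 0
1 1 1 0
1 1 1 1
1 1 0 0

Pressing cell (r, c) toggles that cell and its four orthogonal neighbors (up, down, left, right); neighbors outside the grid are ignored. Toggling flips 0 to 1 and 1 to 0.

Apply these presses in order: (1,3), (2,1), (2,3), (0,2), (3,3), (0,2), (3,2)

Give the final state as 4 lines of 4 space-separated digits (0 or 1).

Answer: 1 0 1 1
1 0 0 0
0 0 0 0
1 1 0 1

Derivation:
After press 1 at (1,3):
1 0 1 1
1 1 0 1
1 1 1 0
1 1 0 0

After press 2 at (2,1):
1 0 1 1
1 0 0 1
0 0 0 0
1 0 0 0

After press 3 at (2,3):
1 0 1 1
1 0 0 0
0 0 1 1
1 0 0 1

After press 4 at (0,2):
1 1 0 0
1 0 1 0
0 0 1 1
1 0 0 1

After press 5 at (3,3):
1 1 0 0
1 0 1 0
0 0 1 0
1 0 1 0

After press 6 at (0,2):
1 0 1 1
1 0 0 0
0 0 1 0
1 0 1 0

After press 7 at (3,2):
1 0 1 1
1 0 0 0
0 0 0 0
1 1 0 1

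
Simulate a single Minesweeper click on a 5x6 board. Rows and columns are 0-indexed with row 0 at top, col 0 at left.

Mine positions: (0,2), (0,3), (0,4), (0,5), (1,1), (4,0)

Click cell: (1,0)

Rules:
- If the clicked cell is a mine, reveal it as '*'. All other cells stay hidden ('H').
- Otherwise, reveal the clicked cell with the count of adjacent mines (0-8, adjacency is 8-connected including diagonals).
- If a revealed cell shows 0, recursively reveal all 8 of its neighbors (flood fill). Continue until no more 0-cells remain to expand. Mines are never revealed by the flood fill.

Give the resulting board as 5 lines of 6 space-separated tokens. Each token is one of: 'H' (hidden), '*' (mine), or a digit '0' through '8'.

H H H H H H
1 H H H H H
H H H H H H
H H H H H H
H H H H H H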